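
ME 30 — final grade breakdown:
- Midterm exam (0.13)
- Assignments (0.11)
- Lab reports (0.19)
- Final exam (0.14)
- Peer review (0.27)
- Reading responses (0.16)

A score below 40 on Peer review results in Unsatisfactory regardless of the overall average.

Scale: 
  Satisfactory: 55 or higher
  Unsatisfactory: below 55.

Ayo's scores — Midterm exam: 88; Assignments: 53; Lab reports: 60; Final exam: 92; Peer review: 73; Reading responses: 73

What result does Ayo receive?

Satisfactory

Peer review score 73 ≥ 40: minimum met.
Weighted total:
  Midterm exam 88 × 0.13 = 11.44
  Assignments 53 × 0.11 = 5.83
  Lab reports 60 × 0.19 = 11.4
  Final exam 92 × 0.14 = 12.88
  Peer review 73 × 0.27 = 19.71
  Reading responses 73 × 0.16 = 11.68
Sum = 72.94
72.94 ≥ 55 → Satisfactory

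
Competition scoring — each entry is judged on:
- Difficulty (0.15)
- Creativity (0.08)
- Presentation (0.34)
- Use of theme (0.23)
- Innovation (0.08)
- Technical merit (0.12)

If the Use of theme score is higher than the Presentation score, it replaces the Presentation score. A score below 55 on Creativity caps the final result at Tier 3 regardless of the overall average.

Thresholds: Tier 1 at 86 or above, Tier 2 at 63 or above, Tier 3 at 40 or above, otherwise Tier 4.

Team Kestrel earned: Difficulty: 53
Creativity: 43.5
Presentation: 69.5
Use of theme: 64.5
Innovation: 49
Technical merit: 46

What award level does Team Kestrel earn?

Tier 3

Use of theme (64.5) ≤ Presentation (69.5), so Presentation stays at 69.5.
Creativity score 43.5 < 55: minimum not met.
Weighted total:
  Difficulty 53 × 0.15 = 7.95
  Creativity 43.5 × 0.08 = 3.48
  Presentation 69.5 × 0.34 = 23.63
  Use of theme 64.5 × 0.23 = 14.835
  Innovation 49 × 0.08 = 3.92
  Technical merit 46 × 0.12 = 5.52
Sum = 59.335
59.335 would be Tier 3; cap at Tier 3 applies → Tier 3.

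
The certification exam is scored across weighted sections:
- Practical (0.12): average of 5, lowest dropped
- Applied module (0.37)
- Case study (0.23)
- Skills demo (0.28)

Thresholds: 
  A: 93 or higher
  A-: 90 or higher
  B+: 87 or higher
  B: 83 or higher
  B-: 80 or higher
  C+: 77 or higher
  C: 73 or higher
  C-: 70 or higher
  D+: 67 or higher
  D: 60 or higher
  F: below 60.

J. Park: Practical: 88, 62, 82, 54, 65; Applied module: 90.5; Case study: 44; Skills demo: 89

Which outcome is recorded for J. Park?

Practical: drop 54 → average of remaining 4 = 297/4 = 74.25
Weighted total:
  Practical 74.25 × 0.12 = 8.91
  Applied module 90.5 × 0.37 = 33.485
  Case study 44 × 0.23 = 10.12
  Skills demo 89 × 0.28 = 24.92
Sum = 77.435
77.435 is ≥ 77 and < 80 → C+

C+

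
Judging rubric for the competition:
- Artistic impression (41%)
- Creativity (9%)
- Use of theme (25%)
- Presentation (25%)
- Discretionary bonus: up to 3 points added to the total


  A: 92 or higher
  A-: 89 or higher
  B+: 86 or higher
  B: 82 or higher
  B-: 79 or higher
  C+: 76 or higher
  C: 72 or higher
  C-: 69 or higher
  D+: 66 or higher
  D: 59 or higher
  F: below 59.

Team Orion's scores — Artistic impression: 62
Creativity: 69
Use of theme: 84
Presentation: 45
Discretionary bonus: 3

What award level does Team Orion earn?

D+

Weighted total:
  Artistic impression 62 × 0.41 = 25.42
  Creativity 69 × 0.09 = 6.21
  Use of theme 84 × 0.25 = 21
  Presentation 45 × 0.25 = 11.25
Sum = 63.88
Discretionary bonus: 63.88 + 3 = 66.88
66.88 is ≥ 66 and < 69 → D+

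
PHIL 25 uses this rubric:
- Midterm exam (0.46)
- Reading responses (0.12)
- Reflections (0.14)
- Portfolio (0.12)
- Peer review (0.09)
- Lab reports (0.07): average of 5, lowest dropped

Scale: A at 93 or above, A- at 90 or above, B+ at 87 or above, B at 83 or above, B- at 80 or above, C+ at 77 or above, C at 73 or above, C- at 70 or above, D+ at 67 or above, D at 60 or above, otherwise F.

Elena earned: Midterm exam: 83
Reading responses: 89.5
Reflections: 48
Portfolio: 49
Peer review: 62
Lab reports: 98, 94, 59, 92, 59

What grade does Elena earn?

C

Lab reports: drop 59 → average of remaining 4 = 343/4 = 85.75
Weighted total:
  Midterm exam 83 × 0.46 = 38.18
  Reading responses 89.5 × 0.12 = 10.74
  Reflections 48 × 0.14 = 6.72
  Portfolio 49 × 0.12 = 5.88
  Peer review 62 × 0.09 = 5.58
  Lab reports 85.75 × 0.07 = 6.0025
Sum = 73.1025
73.1025 is ≥ 73 and < 77 → C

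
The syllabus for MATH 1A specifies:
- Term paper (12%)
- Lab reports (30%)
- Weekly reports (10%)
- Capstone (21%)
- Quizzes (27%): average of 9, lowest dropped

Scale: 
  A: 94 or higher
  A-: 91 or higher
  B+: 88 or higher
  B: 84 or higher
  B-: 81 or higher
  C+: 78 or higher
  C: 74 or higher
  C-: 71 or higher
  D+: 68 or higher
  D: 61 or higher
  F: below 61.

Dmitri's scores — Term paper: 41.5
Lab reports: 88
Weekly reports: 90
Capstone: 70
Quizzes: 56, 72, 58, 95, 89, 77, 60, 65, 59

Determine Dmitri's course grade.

C

Quizzes: drop 56 → average of remaining 8 = 575/8 = 71.875
Weighted total:
  Term paper 41.5 × 0.12 = 4.98
  Lab reports 88 × 0.3 = 26.4
  Weekly reports 90 × 0.1 = 9
  Capstone 70 × 0.21 = 14.7
  Quizzes 71.875 × 0.27 = 19.40625
Sum = 74.48625
74.48625 is ≥ 74 and < 78 → C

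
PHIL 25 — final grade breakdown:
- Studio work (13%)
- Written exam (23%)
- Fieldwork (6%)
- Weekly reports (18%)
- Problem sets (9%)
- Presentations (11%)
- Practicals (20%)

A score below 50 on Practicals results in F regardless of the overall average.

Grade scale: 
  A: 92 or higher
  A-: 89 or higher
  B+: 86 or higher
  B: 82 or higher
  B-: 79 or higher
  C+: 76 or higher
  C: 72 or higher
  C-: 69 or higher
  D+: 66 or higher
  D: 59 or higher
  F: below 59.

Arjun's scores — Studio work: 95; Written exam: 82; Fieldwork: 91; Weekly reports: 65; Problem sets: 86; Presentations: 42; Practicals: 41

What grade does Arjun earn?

Practicals score 41 < 50: minimum not met.
Weighted total:
  Studio work 95 × 0.13 = 12.35
  Written exam 82 × 0.23 = 18.86
  Fieldwork 91 × 0.06 = 5.46
  Weekly reports 65 × 0.18 = 11.7
  Problem sets 86 × 0.09 = 7.74
  Presentations 42 × 0.11 = 4.62
  Practicals 41 × 0.2 = 8.2
Sum = 68.93
Because the Practicals minimum was not met, the result is F.

F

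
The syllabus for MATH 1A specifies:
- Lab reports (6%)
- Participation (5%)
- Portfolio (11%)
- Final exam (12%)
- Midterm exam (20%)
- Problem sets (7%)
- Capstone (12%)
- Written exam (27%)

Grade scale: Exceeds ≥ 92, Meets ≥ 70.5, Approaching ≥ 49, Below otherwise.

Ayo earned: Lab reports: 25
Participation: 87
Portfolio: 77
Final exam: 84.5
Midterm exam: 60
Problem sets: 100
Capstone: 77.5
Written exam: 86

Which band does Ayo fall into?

Weighted total:
  Lab reports 25 × 0.06 = 1.5
  Participation 87 × 0.05 = 4.35
  Portfolio 77 × 0.11 = 8.47
  Final exam 84.5 × 0.12 = 10.14
  Midterm exam 60 × 0.2 = 12
  Problem sets 100 × 0.07 = 7
  Capstone 77.5 × 0.12 = 9.3
  Written exam 86 × 0.27 = 23.22
Sum = 75.98
75.98 is ≥ 70.5 and < 92 → Meets

Meets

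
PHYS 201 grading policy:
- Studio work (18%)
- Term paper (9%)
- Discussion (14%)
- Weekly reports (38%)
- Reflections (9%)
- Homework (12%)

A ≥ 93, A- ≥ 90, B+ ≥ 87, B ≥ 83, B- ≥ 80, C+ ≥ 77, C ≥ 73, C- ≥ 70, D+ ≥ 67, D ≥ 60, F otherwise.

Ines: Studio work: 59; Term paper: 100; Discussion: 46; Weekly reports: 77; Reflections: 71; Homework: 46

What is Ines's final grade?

Weighted total:
  Studio work 59 × 0.18 = 10.62
  Term paper 100 × 0.09 = 9
  Discussion 46 × 0.14 = 6.44
  Weekly reports 77 × 0.38 = 29.26
  Reflections 71 × 0.09 = 6.39
  Homework 46 × 0.12 = 5.52
Sum = 67.23
67.23 is ≥ 67 and < 70 → D+

D+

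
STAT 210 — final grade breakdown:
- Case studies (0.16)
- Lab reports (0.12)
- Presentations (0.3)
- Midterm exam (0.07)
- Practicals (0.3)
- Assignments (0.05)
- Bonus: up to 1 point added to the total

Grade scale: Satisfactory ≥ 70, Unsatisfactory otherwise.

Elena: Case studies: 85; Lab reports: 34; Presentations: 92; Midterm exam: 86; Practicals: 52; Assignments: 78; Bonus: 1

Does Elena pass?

Satisfactory

Weighted total:
  Case studies 85 × 0.16 = 13.6
  Lab reports 34 × 0.12 = 4.08
  Presentations 92 × 0.3 = 27.6
  Midterm exam 86 × 0.07 = 6.02
  Practicals 52 × 0.3 = 15.6
  Assignments 78 × 0.05 = 3.9
Sum = 70.8
Bonus: 70.8 + 1 = 71.8
71.8 ≥ 70 → Satisfactory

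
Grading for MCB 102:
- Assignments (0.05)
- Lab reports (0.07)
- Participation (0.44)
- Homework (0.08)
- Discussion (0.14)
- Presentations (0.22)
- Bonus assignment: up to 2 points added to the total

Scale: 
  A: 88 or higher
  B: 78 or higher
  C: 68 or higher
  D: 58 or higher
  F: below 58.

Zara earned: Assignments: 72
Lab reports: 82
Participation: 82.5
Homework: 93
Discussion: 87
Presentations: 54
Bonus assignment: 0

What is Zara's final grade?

C

Weighted total:
  Assignments 72 × 0.05 = 3.6
  Lab reports 82 × 0.07 = 5.74
  Participation 82.5 × 0.44 = 36.3
  Homework 93 × 0.08 = 7.44
  Discussion 87 × 0.14 = 12.18
  Presentations 54 × 0.22 = 11.88
Sum = 77.14
Bonus assignment: 77.14 + 0 = 77.14
77.14 is ≥ 68 and < 78 → C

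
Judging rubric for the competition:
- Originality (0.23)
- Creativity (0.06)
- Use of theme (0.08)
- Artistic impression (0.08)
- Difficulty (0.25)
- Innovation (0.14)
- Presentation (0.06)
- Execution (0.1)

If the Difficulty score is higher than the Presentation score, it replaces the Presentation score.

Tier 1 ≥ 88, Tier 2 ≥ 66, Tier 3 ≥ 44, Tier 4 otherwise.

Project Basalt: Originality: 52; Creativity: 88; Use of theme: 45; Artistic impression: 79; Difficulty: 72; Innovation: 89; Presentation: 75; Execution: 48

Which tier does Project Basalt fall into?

Difficulty (72) ≤ Presentation (75), so Presentation stays at 75.
Weighted total:
  Originality 52 × 0.23 = 11.96
  Creativity 88 × 0.06 = 5.28
  Use of theme 45 × 0.08 = 3.6
  Artistic impression 79 × 0.08 = 6.32
  Difficulty 72 × 0.25 = 18
  Innovation 89 × 0.14 = 12.46
  Presentation 75 × 0.06 = 4.5
  Execution 48 × 0.1 = 4.8
Sum = 66.92
66.92 is ≥ 66 and < 88 → Tier 2

Tier 2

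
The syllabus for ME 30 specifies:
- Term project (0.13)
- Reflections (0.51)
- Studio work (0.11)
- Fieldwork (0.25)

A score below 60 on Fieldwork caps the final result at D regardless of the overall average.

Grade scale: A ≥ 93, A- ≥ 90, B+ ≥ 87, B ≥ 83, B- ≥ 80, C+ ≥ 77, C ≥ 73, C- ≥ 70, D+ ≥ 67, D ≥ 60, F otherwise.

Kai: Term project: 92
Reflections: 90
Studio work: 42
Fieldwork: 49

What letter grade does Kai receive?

Fieldwork score 49 < 60: minimum not met.
Weighted total:
  Term project 92 × 0.13 = 11.96
  Reflections 90 × 0.51 = 45.9
  Studio work 42 × 0.11 = 4.62
  Fieldwork 49 × 0.25 = 12.25
Sum = 74.73
74.73 would be C; cap at D applies → D.

D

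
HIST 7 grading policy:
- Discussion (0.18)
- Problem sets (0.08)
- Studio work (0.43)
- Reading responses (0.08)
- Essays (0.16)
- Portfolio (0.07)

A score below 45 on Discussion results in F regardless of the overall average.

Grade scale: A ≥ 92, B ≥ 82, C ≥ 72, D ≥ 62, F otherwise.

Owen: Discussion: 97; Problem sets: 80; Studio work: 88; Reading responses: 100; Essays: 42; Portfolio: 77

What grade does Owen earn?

C

Discussion score 97 ≥ 45: minimum met.
Weighted total:
  Discussion 97 × 0.18 = 17.46
  Problem sets 80 × 0.08 = 6.4
  Studio work 88 × 0.43 = 37.84
  Reading responses 100 × 0.08 = 8
  Essays 42 × 0.16 = 6.72
  Portfolio 77 × 0.07 = 5.39
Sum = 81.81
81.81 is ≥ 72 and < 82 → C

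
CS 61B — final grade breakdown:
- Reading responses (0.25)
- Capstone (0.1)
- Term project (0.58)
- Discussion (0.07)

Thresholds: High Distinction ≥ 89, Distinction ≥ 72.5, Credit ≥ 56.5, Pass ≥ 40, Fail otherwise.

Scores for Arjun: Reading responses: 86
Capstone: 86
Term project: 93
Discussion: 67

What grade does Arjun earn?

Weighted total:
  Reading responses 86 × 0.25 = 21.5
  Capstone 86 × 0.1 = 8.6
  Term project 93 × 0.58 = 53.94
  Discussion 67 × 0.07 = 4.69
Sum = 88.73
88.73 is ≥ 72.5 and < 89 → Distinction

Distinction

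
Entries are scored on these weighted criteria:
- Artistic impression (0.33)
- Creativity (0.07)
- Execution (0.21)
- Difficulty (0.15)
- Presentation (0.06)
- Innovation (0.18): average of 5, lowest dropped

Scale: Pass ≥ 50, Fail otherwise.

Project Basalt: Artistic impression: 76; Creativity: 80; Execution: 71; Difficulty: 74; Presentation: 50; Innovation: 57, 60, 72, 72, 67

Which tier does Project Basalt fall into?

Pass

Innovation: drop 57 → average of remaining 4 = 271/4 = 67.75
Weighted total:
  Artistic impression 76 × 0.33 = 25.08
  Creativity 80 × 0.07 = 5.6
  Execution 71 × 0.21 = 14.91
  Difficulty 74 × 0.15 = 11.1
  Presentation 50 × 0.06 = 3
  Innovation 67.75 × 0.18 = 12.195
Sum = 71.885
71.885 ≥ 50 → Pass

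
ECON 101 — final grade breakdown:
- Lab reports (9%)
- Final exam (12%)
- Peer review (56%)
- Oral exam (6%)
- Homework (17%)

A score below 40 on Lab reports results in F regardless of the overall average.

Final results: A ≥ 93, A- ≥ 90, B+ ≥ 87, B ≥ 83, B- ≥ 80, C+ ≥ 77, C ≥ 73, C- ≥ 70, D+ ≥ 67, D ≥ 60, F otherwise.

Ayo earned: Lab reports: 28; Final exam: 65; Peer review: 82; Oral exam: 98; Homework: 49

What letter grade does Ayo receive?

Lab reports score 28 < 40: minimum not met.
Weighted total:
  Lab reports 28 × 0.09 = 2.52
  Final exam 65 × 0.12 = 7.8
  Peer review 82 × 0.56 = 45.92
  Oral exam 98 × 0.06 = 5.88
  Homework 49 × 0.17 = 8.33
Sum = 70.45
Because the Lab reports minimum was not met, the result is F.

F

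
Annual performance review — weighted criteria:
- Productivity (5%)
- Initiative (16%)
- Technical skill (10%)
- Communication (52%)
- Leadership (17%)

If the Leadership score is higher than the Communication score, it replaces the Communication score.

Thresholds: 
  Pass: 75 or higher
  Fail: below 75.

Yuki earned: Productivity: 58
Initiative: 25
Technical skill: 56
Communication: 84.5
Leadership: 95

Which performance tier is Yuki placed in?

Pass

Leadership (95) > Communication (84.5), so Communication counts as 95.
Weighted total:
  Productivity 58 × 0.05 = 2.9
  Initiative 25 × 0.16 = 4
  Technical skill 56 × 0.1 = 5.6
  Communication 95 × 0.52 = 49.4
  Leadership 95 × 0.17 = 16.15
Sum = 78.05
78.05 ≥ 75 → Pass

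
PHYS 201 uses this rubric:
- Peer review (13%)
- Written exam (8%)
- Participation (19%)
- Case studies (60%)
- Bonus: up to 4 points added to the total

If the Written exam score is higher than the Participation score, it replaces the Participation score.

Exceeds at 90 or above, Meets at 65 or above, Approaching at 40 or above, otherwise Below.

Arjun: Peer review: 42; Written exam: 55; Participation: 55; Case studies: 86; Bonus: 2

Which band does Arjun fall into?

Written exam (55) ≤ Participation (55), so Participation stays at 55.
Weighted total:
  Peer review 42 × 0.13 = 5.46
  Written exam 55 × 0.08 = 4.4
  Participation 55 × 0.19 = 10.45
  Case studies 86 × 0.6 = 51.6
Sum = 71.91
Bonus: 71.91 + 2 = 73.91
73.91 is ≥ 65 and < 90 → Meets

Meets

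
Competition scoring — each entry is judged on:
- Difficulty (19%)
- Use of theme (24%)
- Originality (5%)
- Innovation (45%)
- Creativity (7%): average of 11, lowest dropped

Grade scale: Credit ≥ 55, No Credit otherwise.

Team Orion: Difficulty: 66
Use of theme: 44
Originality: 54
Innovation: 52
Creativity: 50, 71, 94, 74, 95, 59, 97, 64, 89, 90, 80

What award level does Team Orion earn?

No Credit

Creativity: drop 50 → average of remaining 10 = 813/10 = 81.3
Weighted total:
  Difficulty 66 × 0.19 = 12.54
  Use of theme 44 × 0.24 = 10.56
  Originality 54 × 0.05 = 2.7
  Innovation 52 × 0.45 = 23.4
  Creativity 81.3 × 0.07 = 5.691
Sum = 54.891
54.891 < 55 → No Credit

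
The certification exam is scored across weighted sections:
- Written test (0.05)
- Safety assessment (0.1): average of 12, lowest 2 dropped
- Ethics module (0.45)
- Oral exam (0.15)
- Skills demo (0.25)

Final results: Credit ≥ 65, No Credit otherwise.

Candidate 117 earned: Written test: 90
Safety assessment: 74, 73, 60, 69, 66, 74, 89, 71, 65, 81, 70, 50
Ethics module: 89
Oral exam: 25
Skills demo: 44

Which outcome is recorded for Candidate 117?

Credit

Safety assessment: drop 50, 60 → average of remaining 10 = 732/10 = 73.2
Weighted total:
  Written test 90 × 0.05 = 4.5
  Safety assessment 73.2 × 0.1 = 7.32
  Ethics module 89 × 0.45 = 40.05
  Oral exam 25 × 0.15 = 3.75
  Skills demo 44 × 0.25 = 11
Sum = 66.62
66.62 ≥ 65 → Credit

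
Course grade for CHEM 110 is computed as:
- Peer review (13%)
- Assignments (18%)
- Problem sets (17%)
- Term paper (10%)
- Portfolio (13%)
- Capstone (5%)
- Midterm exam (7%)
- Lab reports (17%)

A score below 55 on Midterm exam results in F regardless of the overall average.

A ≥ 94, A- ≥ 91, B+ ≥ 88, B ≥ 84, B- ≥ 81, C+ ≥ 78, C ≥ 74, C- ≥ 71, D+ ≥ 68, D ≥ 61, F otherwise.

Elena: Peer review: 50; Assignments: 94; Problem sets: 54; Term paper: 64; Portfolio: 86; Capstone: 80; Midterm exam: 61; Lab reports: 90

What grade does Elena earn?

Midterm exam score 61 ≥ 55: minimum met.
Weighted total:
  Peer review 50 × 0.13 = 6.5
  Assignments 94 × 0.18 = 16.92
  Problem sets 54 × 0.17 = 9.18
  Term paper 64 × 0.1 = 6.4
  Portfolio 86 × 0.13 = 11.18
  Capstone 80 × 0.05 = 4
  Midterm exam 61 × 0.07 = 4.27
  Lab reports 90 × 0.17 = 15.3
Sum = 73.75
73.75 is ≥ 71 and < 74 → C-

C-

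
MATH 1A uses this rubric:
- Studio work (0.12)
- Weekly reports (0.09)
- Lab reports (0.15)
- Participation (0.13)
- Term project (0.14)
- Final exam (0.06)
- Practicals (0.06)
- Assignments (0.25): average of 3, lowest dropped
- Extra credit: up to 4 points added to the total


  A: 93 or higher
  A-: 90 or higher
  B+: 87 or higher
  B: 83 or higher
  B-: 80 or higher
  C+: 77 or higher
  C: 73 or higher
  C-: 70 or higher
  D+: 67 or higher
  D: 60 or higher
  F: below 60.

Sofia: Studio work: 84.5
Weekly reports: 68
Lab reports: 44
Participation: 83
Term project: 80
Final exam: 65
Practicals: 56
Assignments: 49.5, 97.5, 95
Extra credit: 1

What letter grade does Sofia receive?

C+

Assignments: drop 49.5 → average of remaining 2 = 192.5/2 = 96.25
Weighted total:
  Studio work 84.5 × 0.12 = 10.14
  Weekly reports 68 × 0.09 = 6.12
  Lab reports 44 × 0.15 = 6.6
  Participation 83 × 0.13 = 10.79
  Term project 80 × 0.14 = 11.2
  Final exam 65 × 0.06 = 3.9
  Practicals 56 × 0.06 = 3.36
  Assignments 96.25 × 0.25 = 24.0625
Sum = 76.1725
Extra credit: 76.1725 + 1 = 77.1725
77.1725 is ≥ 77 and < 80 → C+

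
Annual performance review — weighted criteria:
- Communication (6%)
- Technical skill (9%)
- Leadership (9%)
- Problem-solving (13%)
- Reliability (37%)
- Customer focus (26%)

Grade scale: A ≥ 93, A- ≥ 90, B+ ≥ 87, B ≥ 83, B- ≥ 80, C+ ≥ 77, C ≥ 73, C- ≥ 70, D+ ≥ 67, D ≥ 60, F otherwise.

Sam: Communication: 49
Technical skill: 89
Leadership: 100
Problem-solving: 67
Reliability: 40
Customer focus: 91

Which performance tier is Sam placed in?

D+

Weighted total:
  Communication 49 × 0.06 = 2.94
  Technical skill 89 × 0.09 = 8.01
  Leadership 100 × 0.09 = 9
  Problem-solving 67 × 0.13 = 8.71
  Reliability 40 × 0.37 = 14.8
  Customer focus 91 × 0.26 = 23.66
Sum = 67.12
67.12 is ≥ 67 and < 70 → D+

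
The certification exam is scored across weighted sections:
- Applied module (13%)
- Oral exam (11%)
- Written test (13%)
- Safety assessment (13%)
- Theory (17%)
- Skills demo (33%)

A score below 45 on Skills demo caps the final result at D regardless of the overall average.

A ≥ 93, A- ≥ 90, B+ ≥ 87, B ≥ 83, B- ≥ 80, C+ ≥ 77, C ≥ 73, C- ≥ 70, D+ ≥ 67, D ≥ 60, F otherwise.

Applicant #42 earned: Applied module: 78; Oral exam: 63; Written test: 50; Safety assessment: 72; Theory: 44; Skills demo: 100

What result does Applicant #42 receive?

Skills demo score 100 ≥ 45: minimum met.
Weighted total:
  Applied module 78 × 0.13 = 10.14
  Oral exam 63 × 0.11 = 6.93
  Written test 50 × 0.13 = 6.5
  Safety assessment 72 × 0.13 = 9.36
  Theory 44 × 0.17 = 7.48
  Skills demo 100 × 0.33 = 33
Sum = 73.41
73.41 is ≥ 73 and < 77 → C

C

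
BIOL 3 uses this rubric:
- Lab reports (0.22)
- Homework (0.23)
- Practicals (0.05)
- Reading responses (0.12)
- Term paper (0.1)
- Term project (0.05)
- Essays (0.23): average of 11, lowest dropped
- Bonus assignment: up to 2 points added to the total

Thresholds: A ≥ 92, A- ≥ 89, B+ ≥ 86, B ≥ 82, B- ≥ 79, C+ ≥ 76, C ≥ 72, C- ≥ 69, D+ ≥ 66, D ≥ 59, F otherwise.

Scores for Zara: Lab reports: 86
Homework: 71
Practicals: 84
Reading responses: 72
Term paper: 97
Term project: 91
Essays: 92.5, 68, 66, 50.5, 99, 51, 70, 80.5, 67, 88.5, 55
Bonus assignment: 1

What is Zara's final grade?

B-

Essays: drop 50.5 → average of remaining 10 = 737.5/10 = 73.75
Weighted total:
  Lab reports 86 × 0.22 = 18.92
  Homework 71 × 0.23 = 16.33
  Practicals 84 × 0.05 = 4.2
  Reading responses 72 × 0.12 = 8.64
  Term paper 97 × 0.1 = 9.7
  Term project 91 × 0.05 = 4.55
  Essays 73.75 × 0.23 = 16.9625
Sum = 79.3025
Bonus assignment: 79.3025 + 1 = 80.3025
80.3025 is ≥ 79 and < 82 → B-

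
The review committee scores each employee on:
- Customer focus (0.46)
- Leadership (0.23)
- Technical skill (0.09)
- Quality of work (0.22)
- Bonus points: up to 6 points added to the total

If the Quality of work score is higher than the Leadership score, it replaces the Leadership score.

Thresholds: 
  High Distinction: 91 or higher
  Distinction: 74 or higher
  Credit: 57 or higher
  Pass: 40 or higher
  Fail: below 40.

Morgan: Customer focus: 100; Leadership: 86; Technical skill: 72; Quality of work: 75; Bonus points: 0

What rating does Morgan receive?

Distinction

Quality of work (75) ≤ Leadership (86), so Leadership stays at 86.
Weighted total:
  Customer focus 100 × 0.46 = 46
  Leadership 86 × 0.23 = 19.78
  Technical skill 72 × 0.09 = 6.48
  Quality of work 75 × 0.22 = 16.5
Sum = 88.76
Bonus points: 88.76 + 0 = 88.76
88.76 is ≥ 74 and < 91 → Distinction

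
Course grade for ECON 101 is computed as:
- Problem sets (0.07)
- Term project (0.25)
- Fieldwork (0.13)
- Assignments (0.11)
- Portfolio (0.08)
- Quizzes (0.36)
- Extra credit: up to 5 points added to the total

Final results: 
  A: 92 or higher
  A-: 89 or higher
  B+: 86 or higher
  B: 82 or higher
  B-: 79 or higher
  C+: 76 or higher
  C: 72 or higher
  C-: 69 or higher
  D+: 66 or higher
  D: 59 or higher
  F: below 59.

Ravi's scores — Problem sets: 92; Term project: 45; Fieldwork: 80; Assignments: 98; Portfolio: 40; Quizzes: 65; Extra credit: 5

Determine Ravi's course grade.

Weighted total:
  Problem sets 92 × 0.07 = 6.44
  Term project 45 × 0.25 = 11.25
  Fieldwork 80 × 0.13 = 10.4
  Assignments 98 × 0.11 = 10.78
  Portfolio 40 × 0.08 = 3.2
  Quizzes 65 × 0.36 = 23.4
Sum = 65.47
Extra credit: 65.47 + 5 = 70.47
70.47 is ≥ 69 and < 72 → C-

C-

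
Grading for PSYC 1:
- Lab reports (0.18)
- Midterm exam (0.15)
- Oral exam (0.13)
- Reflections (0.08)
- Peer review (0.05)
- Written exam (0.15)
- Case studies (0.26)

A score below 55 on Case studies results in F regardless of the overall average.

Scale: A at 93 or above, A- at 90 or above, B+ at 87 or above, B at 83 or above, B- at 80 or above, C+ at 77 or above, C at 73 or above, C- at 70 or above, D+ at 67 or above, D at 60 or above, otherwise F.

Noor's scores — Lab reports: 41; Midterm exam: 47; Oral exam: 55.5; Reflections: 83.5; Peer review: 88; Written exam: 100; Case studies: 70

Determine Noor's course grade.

D

Case studies score 70 ≥ 55: minimum met.
Weighted total:
  Lab reports 41 × 0.18 = 7.38
  Midterm exam 47 × 0.15 = 7.05
  Oral exam 55.5 × 0.13 = 7.215
  Reflections 83.5 × 0.08 = 6.68
  Peer review 88 × 0.05 = 4.4
  Written exam 100 × 0.15 = 15
  Case studies 70 × 0.26 = 18.2
Sum = 65.925
65.925 is ≥ 60 and < 67 → D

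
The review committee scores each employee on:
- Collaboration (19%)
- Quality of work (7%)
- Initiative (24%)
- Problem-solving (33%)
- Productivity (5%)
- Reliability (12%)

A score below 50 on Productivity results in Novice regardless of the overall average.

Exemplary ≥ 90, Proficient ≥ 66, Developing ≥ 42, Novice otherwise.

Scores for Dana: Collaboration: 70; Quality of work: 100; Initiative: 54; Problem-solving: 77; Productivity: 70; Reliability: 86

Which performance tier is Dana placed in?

Proficient

Productivity score 70 ≥ 50: minimum met.
Weighted total:
  Collaboration 70 × 0.19 = 13.3
  Quality of work 100 × 0.07 = 7
  Initiative 54 × 0.24 = 12.96
  Problem-solving 77 × 0.33 = 25.41
  Productivity 70 × 0.05 = 3.5
  Reliability 86 × 0.12 = 10.32
Sum = 72.49
72.49 is ≥ 66 and < 90 → Proficient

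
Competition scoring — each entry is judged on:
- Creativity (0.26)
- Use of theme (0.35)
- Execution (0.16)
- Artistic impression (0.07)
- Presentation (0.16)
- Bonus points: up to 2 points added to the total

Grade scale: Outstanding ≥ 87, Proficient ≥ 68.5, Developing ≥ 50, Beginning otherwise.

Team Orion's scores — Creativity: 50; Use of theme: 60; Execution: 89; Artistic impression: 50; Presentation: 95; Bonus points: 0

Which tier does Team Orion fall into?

Developing

Weighted total:
  Creativity 50 × 0.26 = 13
  Use of theme 60 × 0.35 = 21
  Execution 89 × 0.16 = 14.24
  Artistic impression 50 × 0.07 = 3.5
  Presentation 95 × 0.16 = 15.2
Sum = 66.94
Bonus points: 66.94 + 0 = 66.94
66.94 is ≥ 50 and < 68.5 → Developing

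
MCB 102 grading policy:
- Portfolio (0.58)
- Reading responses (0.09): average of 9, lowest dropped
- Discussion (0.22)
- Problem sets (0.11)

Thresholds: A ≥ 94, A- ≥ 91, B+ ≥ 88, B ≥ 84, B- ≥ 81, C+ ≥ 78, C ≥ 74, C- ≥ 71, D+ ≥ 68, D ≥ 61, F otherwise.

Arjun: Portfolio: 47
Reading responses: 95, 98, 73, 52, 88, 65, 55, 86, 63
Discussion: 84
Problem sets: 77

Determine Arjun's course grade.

D

Reading responses: drop 52 → average of remaining 8 = 623/8 = 77.875
Weighted total:
  Portfolio 47 × 0.58 = 27.26
  Reading responses 77.875 × 0.09 = 7.00875
  Discussion 84 × 0.22 = 18.48
  Problem sets 77 × 0.11 = 8.47
Sum = 61.21875
61.21875 is ≥ 61 and < 68 → D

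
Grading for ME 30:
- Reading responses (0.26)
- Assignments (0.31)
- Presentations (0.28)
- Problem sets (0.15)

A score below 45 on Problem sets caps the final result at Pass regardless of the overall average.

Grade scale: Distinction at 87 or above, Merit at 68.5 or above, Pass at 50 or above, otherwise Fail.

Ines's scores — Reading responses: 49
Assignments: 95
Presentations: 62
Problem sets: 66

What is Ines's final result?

Problem sets score 66 ≥ 45: minimum met.
Weighted total:
  Reading responses 49 × 0.26 = 12.74
  Assignments 95 × 0.31 = 29.45
  Presentations 62 × 0.28 = 17.36
  Problem sets 66 × 0.15 = 9.9
Sum = 69.45
69.45 is ≥ 68.5 and < 87 → Merit

Merit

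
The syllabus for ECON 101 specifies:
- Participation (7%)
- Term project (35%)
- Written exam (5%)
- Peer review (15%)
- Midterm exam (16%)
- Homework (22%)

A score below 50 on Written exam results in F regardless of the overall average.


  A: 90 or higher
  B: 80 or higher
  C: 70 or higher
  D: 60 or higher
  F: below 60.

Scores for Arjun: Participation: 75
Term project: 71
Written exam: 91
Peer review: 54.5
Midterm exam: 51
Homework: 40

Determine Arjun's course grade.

Written exam score 91 ≥ 50: minimum met.
Weighted total:
  Participation 75 × 0.07 = 5.25
  Term project 71 × 0.35 = 24.85
  Written exam 91 × 0.05 = 4.55
  Peer review 54.5 × 0.15 = 8.175
  Midterm exam 51 × 0.16 = 8.16
  Homework 40 × 0.22 = 8.8
Sum = 59.785
59.785 < 60 → F

F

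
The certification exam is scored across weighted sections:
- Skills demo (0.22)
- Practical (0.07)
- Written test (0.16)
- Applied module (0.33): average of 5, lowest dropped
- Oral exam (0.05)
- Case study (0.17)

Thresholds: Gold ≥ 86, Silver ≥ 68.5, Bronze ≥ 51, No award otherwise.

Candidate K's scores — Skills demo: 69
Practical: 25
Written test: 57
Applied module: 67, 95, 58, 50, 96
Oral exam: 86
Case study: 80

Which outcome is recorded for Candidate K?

Silver

Applied module: drop 50 → average of remaining 4 = 316/4 = 79
Weighted total:
  Skills demo 69 × 0.22 = 15.18
  Practical 25 × 0.07 = 1.75
  Written test 57 × 0.16 = 9.12
  Applied module 79 × 0.33 = 26.07
  Oral exam 86 × 0.05 = 4.3
  Case study 80 × 0.17 = 13.6
Sum = 70.02
70.02 is ≥ 68.5 and < 86 → Silver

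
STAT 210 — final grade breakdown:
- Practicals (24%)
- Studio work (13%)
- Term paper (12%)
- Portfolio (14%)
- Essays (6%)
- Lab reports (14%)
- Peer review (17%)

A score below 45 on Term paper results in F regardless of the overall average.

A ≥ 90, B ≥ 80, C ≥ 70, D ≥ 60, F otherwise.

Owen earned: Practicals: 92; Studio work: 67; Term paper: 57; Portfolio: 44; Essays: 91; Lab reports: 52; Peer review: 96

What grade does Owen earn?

Term paper score 57 ≥ 45: minimum met.
Weighted total:
  Practicals 92 × 0.24 = 22.08
  Studio work 67 × 0.13 = 8.71
  Term paper 57 × 0.12 = 6.84
  Portfolio 44 × 0.14 = 6.16
  Essays 91 × 0.06 = 5.46
  Lab reports 52 × 0.14 = 7.28
  Peer review 96 × 0.17 = 16.32
Sum = 72.85
72.85 is ≥ 70 and < 80 → C

C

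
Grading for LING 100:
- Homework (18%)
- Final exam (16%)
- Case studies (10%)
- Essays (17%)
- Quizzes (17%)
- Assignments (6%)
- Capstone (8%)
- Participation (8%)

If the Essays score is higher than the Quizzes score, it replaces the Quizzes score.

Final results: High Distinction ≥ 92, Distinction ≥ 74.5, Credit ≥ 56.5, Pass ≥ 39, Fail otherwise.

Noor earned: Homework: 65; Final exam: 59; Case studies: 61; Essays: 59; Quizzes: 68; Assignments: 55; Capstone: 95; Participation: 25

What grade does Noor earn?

Credit

Essays (59) ≤ Quizzes (68), so Quizzes stays at 68.
Weighted total:
  Homework 65 × 0.18 = 11.7
  Final exam 59 × 0.16 = 9.44
  Case studies 61 × 0.1 = 6.1
  Essays 59 × 0.17 = 10.03
  Quizzes 68 × 0.17 = 11.56
  Assignments 55 × 0.06 = 3.3
  Capstone 95 × 0.08 = 7.6
  Participation 25 × 0.08 = 2
Sum = 61.73
61.73 is ≥ 56.5 and < 74.5 → Credit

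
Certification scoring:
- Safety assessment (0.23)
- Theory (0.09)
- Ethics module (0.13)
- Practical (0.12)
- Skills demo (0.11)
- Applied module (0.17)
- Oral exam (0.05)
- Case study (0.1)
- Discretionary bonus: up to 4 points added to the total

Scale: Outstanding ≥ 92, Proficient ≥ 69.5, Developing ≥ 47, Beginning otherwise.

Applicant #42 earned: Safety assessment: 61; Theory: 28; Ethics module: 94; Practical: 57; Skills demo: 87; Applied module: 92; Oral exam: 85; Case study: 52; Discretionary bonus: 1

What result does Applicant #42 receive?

Weighted total:
  Safety assessment 61 × 0.23 = 14.03
  Theory 28 × 0.09 = 2.52
  Ethics module 94 × 0.13 = 12.22
  Practical 57 × 0.12 = 6.84
  Skills demo 87 × 0.11 = 9.57
  Applied module 92 × 0.17 = 15.64
  Oral exam 85 × 0.05 = 4.25
  Case study 52 × 0.1 = 5.2
Sum = 70.27
Discretionary bonus: 70.27 + 1 = 71.27
71.27 is ≥ 69.5 and < 92 → Proficient

Proficient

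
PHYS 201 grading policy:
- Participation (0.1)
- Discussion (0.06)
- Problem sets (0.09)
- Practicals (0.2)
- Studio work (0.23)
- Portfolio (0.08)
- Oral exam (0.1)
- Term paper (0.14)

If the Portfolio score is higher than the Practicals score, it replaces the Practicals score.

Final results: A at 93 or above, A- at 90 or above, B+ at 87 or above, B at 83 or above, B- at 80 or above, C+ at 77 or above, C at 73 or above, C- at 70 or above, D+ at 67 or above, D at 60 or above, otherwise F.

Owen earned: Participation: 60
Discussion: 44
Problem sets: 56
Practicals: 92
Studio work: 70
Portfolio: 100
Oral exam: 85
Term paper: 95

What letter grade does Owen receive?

Portfolio (100) > Practicals (92), so Practicals counts as 100.
Weighted total:
  Participation 60 × 0.1 = 6
  Discussion 44 × 0.06 = 2.64
  Problem sets 56 × 0.09 = 5.04
  Practicals 100 × 0.2 = 20
  Studio work 70 × 0.23 = 16.1
  Portfolio 100 × 0.08 = 8
  Oral exam 85 × 0.1 = 8.5
  Term paper 95 × 0.14 = 13.3
Sum = 79.58
79.58 is ≥ 77 and < 80 → C+

C+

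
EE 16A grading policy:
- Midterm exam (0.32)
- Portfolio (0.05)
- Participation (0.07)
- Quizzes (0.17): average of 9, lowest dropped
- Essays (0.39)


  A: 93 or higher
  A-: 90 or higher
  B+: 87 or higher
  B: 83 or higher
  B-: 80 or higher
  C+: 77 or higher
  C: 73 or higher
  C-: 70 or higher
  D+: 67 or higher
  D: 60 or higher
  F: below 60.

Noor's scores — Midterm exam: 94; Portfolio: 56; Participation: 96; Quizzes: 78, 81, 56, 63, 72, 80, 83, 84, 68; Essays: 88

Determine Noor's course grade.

B

Quizzes: drop 56 → average of remaining 8 = 609/8 = 76.125
Weighted total:
  Midterm exam 94 × 0.32 = 30.08
  Portfolio 56 × 0.05 = 2.8
  Participation 96 × 0.07 = 6.72
  Quizzes 76.125 × 0.17 = 12.94125
  Essays 88 × 0.39 = 34.32
Sum = 86.86125
86.86125 is ≥ 83 and < 87 → B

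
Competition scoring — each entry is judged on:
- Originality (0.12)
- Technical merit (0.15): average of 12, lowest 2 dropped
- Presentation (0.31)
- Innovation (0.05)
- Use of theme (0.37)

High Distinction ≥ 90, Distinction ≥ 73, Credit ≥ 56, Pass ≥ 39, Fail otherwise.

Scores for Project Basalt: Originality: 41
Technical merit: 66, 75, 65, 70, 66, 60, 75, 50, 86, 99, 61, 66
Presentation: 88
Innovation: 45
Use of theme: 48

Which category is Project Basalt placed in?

Credit

Technical merit: drop 50, 60 → average of remaining 10 = 729/10 = 72.9
Weighted total:
  Originality 41 × 0.12 = 4.92
  Technical merit 72.9 × 0.15 = 10.935
  Presentation 88 × 0.31 = 27.28
  Innovation 45 × 0.05 = 2.25
  Use of theme 48 × 0.37 = 17.76
Sum = 63.145
63.145 is ≥ 56 and < 73 → Credit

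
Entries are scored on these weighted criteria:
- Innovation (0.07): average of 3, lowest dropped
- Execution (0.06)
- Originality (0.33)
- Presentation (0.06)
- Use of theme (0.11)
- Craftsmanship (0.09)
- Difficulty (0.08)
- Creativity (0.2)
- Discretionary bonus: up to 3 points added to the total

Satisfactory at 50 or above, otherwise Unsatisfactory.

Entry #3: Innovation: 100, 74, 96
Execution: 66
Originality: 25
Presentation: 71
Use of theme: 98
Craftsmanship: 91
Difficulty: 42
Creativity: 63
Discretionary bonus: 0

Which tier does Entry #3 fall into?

Satisfactory

Innovation: drop 74 → average of remaining 2 = 196/2 = 98
Weighted total:
  Innovation 98 × 0.07 = 6.86
  Execution 66 × 0.06 = 3.96
  Originality 25 × 0.33 = 8.25
  Presentation 71 × 0.06 = 4.26
  Use of theme 98 × 0.11 = 10.78
  Craftsmanship 91 × 0.09 = 8.19
  Difficulty 42 × 0.08 = 3.36
  Creativity 63 × 0.2 = 12.6
Sum = 58.26
Discretionary bonus: 58.26 + 0 = 58.26
58.26 ≥ 50 → Satisfactory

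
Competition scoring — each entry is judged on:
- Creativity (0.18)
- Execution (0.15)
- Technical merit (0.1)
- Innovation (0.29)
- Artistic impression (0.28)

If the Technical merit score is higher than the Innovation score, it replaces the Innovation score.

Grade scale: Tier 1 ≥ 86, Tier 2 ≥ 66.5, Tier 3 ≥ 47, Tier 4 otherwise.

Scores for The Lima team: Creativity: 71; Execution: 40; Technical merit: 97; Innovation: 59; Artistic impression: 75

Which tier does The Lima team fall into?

Technical merit (97) > Innovation (59), so Innovation counts as 97.
Weighted total:
  Creativity 71 × 0.18 = 12.78
  Execution 40 × 0.15 = 6
  Technical merit 97 × 0.1 = 9.7
  Innovation 97 × 0.29 = 28.13
  Artistic impression 75 × 0.28 = 21
Sum = 77.61
77.61 is ≥ 66.5 and < 86 → Tier 2

Tier 2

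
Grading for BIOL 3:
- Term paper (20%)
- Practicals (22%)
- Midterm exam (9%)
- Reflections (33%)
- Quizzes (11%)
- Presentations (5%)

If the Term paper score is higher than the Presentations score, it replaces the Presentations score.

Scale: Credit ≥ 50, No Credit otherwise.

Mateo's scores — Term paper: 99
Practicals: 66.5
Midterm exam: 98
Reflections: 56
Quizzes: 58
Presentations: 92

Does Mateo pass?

Credit

Term paper (99) > Presentations (92), so Presentations counts as 99.
Weighted total:
  Term paper 99 × 0.2 = 19.8
  Practicals 66.5 × 0.22 = 14.63
  Midterm exam 98 × 0.09 = 8.82
  Reflections 56 × 0.33 = 18.48
  Quizzes 58 × 0.11 = 6.38
  Presentations 99 × 0.05 = 4.95
Sum = 73.06
73.06 ≥ 50 → Credit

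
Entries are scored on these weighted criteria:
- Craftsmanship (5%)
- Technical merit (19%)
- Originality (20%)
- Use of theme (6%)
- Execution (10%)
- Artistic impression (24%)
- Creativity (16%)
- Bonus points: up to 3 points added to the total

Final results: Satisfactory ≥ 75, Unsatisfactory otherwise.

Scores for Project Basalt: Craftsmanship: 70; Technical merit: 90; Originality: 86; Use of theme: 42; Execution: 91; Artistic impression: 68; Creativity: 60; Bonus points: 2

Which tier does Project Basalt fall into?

Satisfactory

Weighted total:
  Craftsmanship 70 × 0.05 = 3.5
  Technical merit 90 × 0.19 = 17.1
  Originality 86 × 0.2 = 17.2
  Use of theme 42 × 0.06 = 2.52
  Execution 91 × 0.1 = 9.1
  Artistic impression 68 × 0.24 = 16.32
  Creativity 60 × 0.16 = 9.6
Sum = 75.34
Bonus points: 75.34 + 2 = 77.34
77.34 ≥ 75 → Satisfactory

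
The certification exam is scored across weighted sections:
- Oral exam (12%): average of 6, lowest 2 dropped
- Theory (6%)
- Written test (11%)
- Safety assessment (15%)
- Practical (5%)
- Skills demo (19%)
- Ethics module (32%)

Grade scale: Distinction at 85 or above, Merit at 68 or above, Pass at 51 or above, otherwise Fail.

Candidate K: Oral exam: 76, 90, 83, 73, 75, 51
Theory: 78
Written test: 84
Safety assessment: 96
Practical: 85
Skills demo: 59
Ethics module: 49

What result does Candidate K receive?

Merit

Oral exam: drop 51, 73 → average of remaining 4 = 324/4 = 81
Weighted total:
  Oral exam 81 × 0.12 = 9.72
  Theory 78 × 0.06 = 4.68
  Written test 84 × 0.11 = 9.24
  Safety assessment 96 × 0.15 = 14.4
  Practical 85 × 0.05 = 4.25
  Skills demo 59 × 0.19 = 11.21
  Ethics module 49 × 0.32 = 15.68
Sum = 69.18
69.18 is ≥ 68 and < 85 → Merit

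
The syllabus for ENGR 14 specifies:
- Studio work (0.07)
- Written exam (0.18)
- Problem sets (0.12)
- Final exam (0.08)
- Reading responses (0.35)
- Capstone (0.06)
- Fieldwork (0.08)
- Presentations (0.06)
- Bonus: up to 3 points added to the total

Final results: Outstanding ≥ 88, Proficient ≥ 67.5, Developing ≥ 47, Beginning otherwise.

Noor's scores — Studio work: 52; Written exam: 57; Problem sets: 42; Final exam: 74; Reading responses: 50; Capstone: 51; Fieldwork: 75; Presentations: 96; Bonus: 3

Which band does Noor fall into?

Weighted total:
  Studio work 52 × 0.07 = 3.64
  Written exam 57 × 0.18 = 10.26
  Problem sets 42 × 0.12 = 5.04
  Final exam 74 × 0.08 = 5.92
  Reading responses 50 × 0.35 = 17.5
  Capstone 51 × 0.06 = 3.06
  Fieldwork 75 × 0.08 = 6
  Presentations 96 × 0.06 = 5.76
Sum = 57.18
Bonus: 57.18 + 3 = 60.18
60.18 is ≥ 47 and < 67.5 → Developing

Developing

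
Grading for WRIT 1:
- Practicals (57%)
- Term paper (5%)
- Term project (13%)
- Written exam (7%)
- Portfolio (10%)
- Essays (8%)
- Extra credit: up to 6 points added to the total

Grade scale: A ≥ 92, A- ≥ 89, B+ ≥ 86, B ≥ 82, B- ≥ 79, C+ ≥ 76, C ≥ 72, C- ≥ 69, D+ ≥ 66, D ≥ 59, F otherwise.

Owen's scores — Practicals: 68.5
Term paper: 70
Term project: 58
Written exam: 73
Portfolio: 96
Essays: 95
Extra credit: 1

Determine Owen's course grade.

Weighted total:
  Practicals 68.5 × 0.57 = 39.045
  Term paper 70 × 0.05 = 3.5
  Term project 58 × 0.13 = 7.54
  Written exam 73 × 0.07 = 5.11
  Portfolio 96 × 0.1 = 9.6
  Essays 95 × 0.08 = 7.6
Sum = 72.395
Extra credit: 72.395 + 1 = 73.395
73.395 is ≥ 72 and < 76 → C

C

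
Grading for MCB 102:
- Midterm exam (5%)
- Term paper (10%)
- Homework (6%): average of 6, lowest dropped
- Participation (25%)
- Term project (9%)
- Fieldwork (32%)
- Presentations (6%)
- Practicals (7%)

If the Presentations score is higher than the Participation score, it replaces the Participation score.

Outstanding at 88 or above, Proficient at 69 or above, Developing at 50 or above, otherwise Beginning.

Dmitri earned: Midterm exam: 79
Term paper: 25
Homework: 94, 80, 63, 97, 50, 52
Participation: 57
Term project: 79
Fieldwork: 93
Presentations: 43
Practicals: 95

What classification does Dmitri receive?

Proficient

Homework: drop 50 → average of remaining 5 = 386/5 = 77.2
Presentations (43) ≤ Participation (57), so Participation stays at 57.
Weighted total:
  Midterm exam 79 × 0.05 = 3.95
  Term paper 25 × 0.1 = 2.5
  Homework 77.2 × 0.06 = 4.632
  Participation 57 × 0.25 = 14.25
  Term project 79 × 0.09 = 7.11
  Fieldwork 93 × 0.32 = 29.76
  Presentations 43 × 0.06 = 2.58
  Practicals 95 × 0.07 = 6.65
Sum = 71.432
71.432 is ≥ 69 and < 88 → Proficient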